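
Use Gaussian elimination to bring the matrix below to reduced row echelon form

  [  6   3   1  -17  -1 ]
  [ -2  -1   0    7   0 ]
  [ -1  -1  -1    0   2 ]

[[1, 0, 0, -3, 1], [0, 1, 0, -1, -2], [0, 0, 1, 4, -1]]

R1 -> 1/6·R1
  [  1  1/2  1/6  -17/6  -1/6 ]
  [ -2   -1    0      7     0 ]
  [ -1   -1   -1      0     2 ]
R2 -> R2 + 2·R1
  [  1  1/2  1/6  -17/6  -1/6 ]
  [  0    0  1/3    4/3  -1/3 ]
  [ -1   -1   -1      0     2 ]
R3 -> R3 + R1
  [ 1   1/2   1/6  -17/6  -1/6 ]
  [ 0     0   1/3    4/3  -1/3 ]
  [ 0  -1/2  -5/6  -17/6  11/6 ]
R2 <-> R3
  [ 1   1/2   1/6  -17/6  -1/6 ]
  [ 0  -1/2  -5/6  -17/6  11/6 ]
  [ 0     0   1/3    4/3  -1/3 ]
R2 -> -2·R2
  [ 1  1/2  1/6  -17/6   -1/6 ]
  [ 0    1  5/3   17/3  -11/3 ]
  [ 0    0  1/3    4/3   -1/3 ]
R3 -> 3·R3
  [ 1  1/2  1/6  -17/6   -1/6 ]
  [ 0    1  5/3   17/3  -11/3 ]
  [ 0    0    1      4     -1 ]
R2 -> R2 − 5/3·R3
  [ 1  1/2  1/6  -17/6  -1/6 ]
  [ 0    1    0     -1    -2 ]
  [ 0    0    1      4    -1 ]
R1 -> R1 − 1/6·R3
  [ 1  1/2  0  -7/2   0 ]
  [ 0    1  0    -1  -2 ]
  [ 0    0  1     4  -1 ]
R1 -> R1 − 1/2·R2
  [ 1  0  0  -3   1 ]
  [ 0  1  0  -1  -2 ]
  [ 0  0  1   4  -1 ]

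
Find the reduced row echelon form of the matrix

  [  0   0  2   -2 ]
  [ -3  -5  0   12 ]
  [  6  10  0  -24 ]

R1 <=> R2
  [ -3  -5  0   12 ]
  [  0   0  2   -2 ]
  [  6  10  0  -24 ]
R1 := -1/3·R1
  [ 1  5/3  0   -4 ]
  [ 0    0  2   -2 ]
  [ 6   10  0  -24 ]
R3 := R3 − 6·R1
  [ 1  5/3  0  -4 ]
  [ 0    0  2  -2 ]
  [ 0    0  0   0 ]
R2 := 1/2·R2
  [ 1  5/3  0  -4 ]
  [ 0    0  1  -1 ]
  [ 0    0  0   0 ]

[[1, 5/3, 0, -4], [0, 0, 1, -1], [0, 0, 0, 0]]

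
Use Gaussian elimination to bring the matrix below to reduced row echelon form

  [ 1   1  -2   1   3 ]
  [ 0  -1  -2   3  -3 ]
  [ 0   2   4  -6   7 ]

Multiply R2 by -1.
  [ 1  1  -2   1  3 ]
  [ 0  1   2  -3  3 ]
  [ 0  2   4  -6  7 ]
Subtract 2 times R2 from R3.
  [ 1  1  -2   1  3 ]
  [ 0  1   2  -3  3 ]
  [ 0  0   0   0  1 ]
Subtract 3 times R3 from R2.
  [ 1  1  -2   1  3 ]
  [ 0  1   2  -3  0 ]
  [ 0  0   0   0  1 ]
Subtract 3 times R3 from R1.
  [ 1  1  -2   1  0 ]
  [ 0  1   2  -3  0 ]
  [ 0  0   0   0  1 ]
Subtract R2 from R1.
  [ 1  0  -4   4  0 ]
  [ 0  1   2  -3  0 ]
  [ 0  0   0   0  1 ]

[[1, 0, -4, 4, 0], [0, 1, 2, -3, 0], [0, 0, 0, 0, 1]]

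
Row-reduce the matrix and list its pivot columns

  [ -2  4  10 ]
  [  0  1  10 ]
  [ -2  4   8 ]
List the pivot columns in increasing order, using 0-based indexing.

Multiply ρ1 by -1/2.
  [  1  -2  -5 ]
  [  0   1  10 ]
  [ -2   4   8 ]
Add 2 times ρ1 to ρ3.
  [ 1  -2  -5 ]
  [ 0   1  10 ]
  [ 0   0  -2 ]
Multiply ρ3 by -1/2.
  [ 1  -2  -5 ]
  [ 0   1  10 ]
  [ 0   0   1 ]
Subtract 10 times ρ3 from ρ2.
  [ 1  -2  -5 ]
  [ 0   1   0 ]
  [ 0   0   1 ]
Add 5 times ρ3 to ρ1.
  [ 1  -2  0 ]
  [ 0   1  0 ]
  [ 0   0  1 ]
Add 2 times ρ2 to ρ1.
  [ 1  0  0 ]
  [ 0  1  0 ]
  [ 0  0  1 ]
Pivot columns are the columns containing a leading 1.

0, 1, 2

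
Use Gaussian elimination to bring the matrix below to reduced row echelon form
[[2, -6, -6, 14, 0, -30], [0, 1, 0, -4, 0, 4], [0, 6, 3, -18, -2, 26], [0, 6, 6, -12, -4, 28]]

Multiply R1 by 1/2.
  [ 1  -3  -3    7   0  -15 ]
  [ 0   1   0   -4   0    4 ]
  [ 0   6   3  -18  -2   26 ]
  [ 0   6   6  -12  -4   28 ]
Subtract 6 times R2 from R3.
  [ 1  -3  -3    7   0  -15 ]
  [ 0   1   0   -4   0    4 ]
  [ 0   0   3    6  -2    2 ]
  [ 0   6   6  -12  -4   28 ]
Subtract 6 times R2 from R4.
  [ 1  -3  -3   7   0  -15 ]
  [ 0   1   0  -4   0    4 ]
  [ 0   0   3   6  -2    2 ]
  [ 0   0   6  12  -4    4 ]
Multiply R3 by 1/3.
  [ 1  -3  -3   7     0  -15 ]
  [ 0   1   0  -4     0    4 ]
  [ 0   0   1   2  -2/3  2/3 ]
  [ 0   0   6  12    -4    4 ]
Subtract 6 times R3 from R4.
  [ 1  -3  -3   7     0  -15 ]
  [ 0   1   0  -4     0    4 ]
  [ 0   0   1   2  -2/3  2/3 ]
  [ 0   0   0   0     0    0 ]
Add 3 times R3 to R1.
  [ 1  -3  0  13    -2  -13 ]
  [ 0   1  0  -4     0    4 ]
  [ 0   0  1   2  -2/3  2/3 ]
  [ 0   0  0   0     0    0 ]
Add 3 times R2 to R1.
  [ 1  0  0   1    -2   -1 ]
  [ 0  1  0  -4     0    4 ]
  [ 0  0  1   2  -2/3  2/3 ]
  [ 0  0  0   0     0    0 ]

[[1, 0, 0, 1, -2, -1], [0, 1, 0, -4, 0, 4], [0, 0, 1, 2, -2/3, 2/3], [0, 0, 0, 0, 0, 0]]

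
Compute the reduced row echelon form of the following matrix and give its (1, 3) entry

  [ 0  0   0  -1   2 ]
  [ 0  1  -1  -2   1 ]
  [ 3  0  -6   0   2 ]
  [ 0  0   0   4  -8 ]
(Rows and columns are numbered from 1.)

r1 ↔ r3
  [ 3  0  -6   0   2 ]
  [ 0  1  -1  -2   1 ]
  [ 0  0   0  -1   2 ]
  [ 0  0   0   4  -8 ]
r1 ← 1/3·r1
  [ 1  0  -2   0  2/3 ]
  [ 0  1  -1  -2    1 ]
  [ 0  0   0  -1    2 ]
  [ 0  0   0   4   -8 ]
r3 ← -1·r3
  [ 1  0  -2   0  2/3 ]
  [ 0  1  -1  -2    1 ]
  [ 0  0   0   1   -2 ]
  [ 0  0   0   4   -8 ]
r4 ← r4 − 4·r3
  [ 1  0  -2   0  2/3 ]
  [ 0  1  -1  -2    1 ]
  [ 0  0   0   1   -2 ]
  [ 0  0   0   0    0 ]
r2 ← r2 + 2·r3
  [ 1  0  -2  0  2/3 ]
  [ 0  1  -1  0   -3 ]
  [ 0  0   0  1   -2 ]
  [ 0  0   0  0    0 ]

-2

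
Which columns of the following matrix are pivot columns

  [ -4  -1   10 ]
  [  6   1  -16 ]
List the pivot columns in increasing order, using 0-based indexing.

Multiply ρ1 by -1/4.
Subtract 6 times ρ1 from ρ2.
Multiply ρ2 by -2.
Subtract 1/4 times ρ2 from ρ1.
Pivot columns are the columns containing a leading 1.

0, 1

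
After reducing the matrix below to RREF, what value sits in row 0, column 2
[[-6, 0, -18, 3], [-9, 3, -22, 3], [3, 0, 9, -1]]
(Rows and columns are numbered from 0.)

3

Multiply r1 by -1/6.
  [  1  0    3  -1/2 ]
  [ -9  3  -22     3 ]
  [  3  0    9    -1 ]
Add 9 times r1 to r2.
  [ 1  0  3  -1/2 ]
  [ 0  3  5  -3/2 ]
  [ 3  0  9    -1 ]
Subtract 3 times r1 from r3.
  [ 1  0  3  -1/2 ]
  [ 0  3  5  -3/2 ]
  [ 0  0  0   1/2 ]
Multiply r2 by 1/3.
  [ 1  0    3  -1/2 ]
  [ 0  1  5/3  -1/2 ]
  [ 0  0    0   1/2 ]
Multiply r3 by 2.
  [ 1  0    3  -1/2 ]
  [ 0  1  5/3  -1/2 ]
  [ 0  0    0     1 ]
Add 1/2 times r3 to r2.
  [ 1  0    3  -1/2 ]
  [ 0  1  5/3     0 ]
  [ 0  0    0     1 ]
Add 1/2 times r3 to r1.
  [ 1  0    3  0 ]
  [ 0  1  5/3  0 ]
  [ 0  0    0  1 ]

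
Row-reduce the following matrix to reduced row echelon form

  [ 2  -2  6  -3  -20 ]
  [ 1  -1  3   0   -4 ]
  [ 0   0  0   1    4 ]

ρ1 := 1/2·ρ1
  [ 1  -1  3  -3/2  -10 ]
  [ 1  -1  3     0   -4 ]
  [ 0   0  0     1    4 ]
ρ2 := ρ2 − ρ1
  [ 1  -1  3  -3/2  -10 ]
  [ 0   0  0   3/2    6 ]
  [ 0   0  0     1    4 ]
ρ2 := 2/3·ρ2
  [ 1  -1  3  -3/2  -10 ]
  [ 0   0  0     1    4 ]
  [ 0   0  0     1    4 ]
ρ3 := ρ3 − ρ2
  [ 1  -1  3  -3/2  -10 ]
  [ 0   0  0     1    4 ]
  [ 0   0  0     0    0 ]
ρ1 := ρ1 + 3/2·ρ2
  [ 1  -1  3  0  -4 ]
  [ 0   0  0  1   4 ]
  [ 0   0  0  0   0 ]

[[1, -1, 3, 0, -4], [0, 0, 0, 1, 4], [0, 0, 0, 0, 0]]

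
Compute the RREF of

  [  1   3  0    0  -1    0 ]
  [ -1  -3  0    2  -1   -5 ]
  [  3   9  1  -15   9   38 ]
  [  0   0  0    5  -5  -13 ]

[[1, 3, 0, 0, -1, 0], [0, 0, 1, 0, -3, 0], [0, 0, 0, 1, -1, 0], [0, 0, 0, 0, 0, 1]]

Add R1 to R2.
Subtract 3 times R1 from R3.
Swap R2 and R3.
Multiply R3 by 1/2.
Subtract 5 times R3 from R4.
Multiply R4 by -2.
Add 5/2 times R4 to R3.
Subtract 38 times R4 from R2.
Add 15 times R3 to R2.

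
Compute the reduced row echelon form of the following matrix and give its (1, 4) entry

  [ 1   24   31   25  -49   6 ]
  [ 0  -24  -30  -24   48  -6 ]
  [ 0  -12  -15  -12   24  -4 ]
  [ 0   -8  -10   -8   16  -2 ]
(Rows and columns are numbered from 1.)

1

r2 := -1/24·r2
  [ 1   24   31   25  -49    6 ]
  [ 0    1  5/4    1   -2  1/4 ]
  [ 0  -12  -15  -12   24   -4 ]
  [ 0   -8  -10   -8   16   -2 ]
r3 := r3 + 12·r2
  [ 1  24   31  25  -49    6 ]
  [ 0   1  5/4   1   -2  1/4 ]
  [ 0   0    0   0    0   -1 ]
  [ 0  -8  -10  -8   16   -2 ]
r4 := r4 + 8·r2
  [ 1  24   31  25  -49    6 ]
  [ 0   1  5/4   1   -2  1/4 ]
  [ 0   0    0   0    0   -1 ]
  [ 0   0    0   0    0    0 ]
r3 := -1·r3
  [ 1  24   31  25  -49    6 ]
  [ 0   1  5/4   1   -2  1/4 ]
  [ 0   0    0   0    0    1 ]
  [ 0   0    0   0    0    0 ]
r2 := r2 − 1/4·r3
  [ 1  24   31  25  -49  6 ]
  [ 0   1  5/4   1   -2  0 ]
  [ 0   0    0   0    0  1 ]
  [ 0   0    0   0    0  0 ]
r1 := r1 − 6·r3
  [ 1  24   31  25  -49  0 ]
  [ 0   1  5/4   1   -2  0 ]
  [ 0   0    0   0    0  1 ]
  [ 0   0    0   0    0  0 ]
r1 := r1 − 24·r2
  [ 1  0    1  1  -1  0 ]
  [ 0  1  5/4  1  -2  0 ]
  [ 0  0    0  0   0  1 ]
  [ 0  0    0  0   0  0 ]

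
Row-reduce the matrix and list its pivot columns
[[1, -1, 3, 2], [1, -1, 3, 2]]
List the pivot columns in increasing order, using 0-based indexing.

0

ρ2 → ρ2 − ρ1
  [ 1  -1  3  2 ]
  [ 0   0  0  0 ]
Pivot columns are the columns containing a leading 1.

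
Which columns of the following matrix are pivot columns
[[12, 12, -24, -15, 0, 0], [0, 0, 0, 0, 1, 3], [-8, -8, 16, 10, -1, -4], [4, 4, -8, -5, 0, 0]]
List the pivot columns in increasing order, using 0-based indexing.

r1 → 1/12·r1
  [  1   1  -2  -5/4   0   0 ]
  [  0   0   0     0   1   3 ]
  [ -8  -8  16    10  -1  -4 ]
  [  4   4  -8    -5   0   0 ]
r3 → r3 + 8·r1
  [ 1  1  -2  -5/4   0   0 ]
  [ 0  0   0     0   1   3 ]
  [ 0  0   0     0  -1  -4 ]
  [ 4  4  -8    -5   0   0 ]
r4 → r4 − 4·r1
  [ 1  1  -2  -5/4   0   0 ]
  [ 0  0   0     0   1   3 ]
  [ 0  0   0     0  -1  -4 ]
  [ 0  0   0     0   0   0 ]
r3 → r3 + r2
  [ 1  1  -2  -5/4  0   0 ]
  [ 0  0   0     0  1   3 ]
  [ 0  0   0     0  0  -1 ]
  [ 0  0   0     0  0   0 ]
r3 → -1·r3
  [ 1  1  -2  -5/4  0  0 ]
  [ 0  0   0     0  1  3 ]
  [ 0  0   0     0  0  1 ]
  [ 0  0   0     0  0  0 ]
r2 → r2 − 3·r3
  [ 1  1  -2  -5/4  0  0 ]
  [ 0  0   0     0  1  0 ]
  [ 0  0   0     0  0  1 ]
  [ 0  0   0     0  0  0 ]
Pivot columns are the columns containing a leading 1.

0, 4, 5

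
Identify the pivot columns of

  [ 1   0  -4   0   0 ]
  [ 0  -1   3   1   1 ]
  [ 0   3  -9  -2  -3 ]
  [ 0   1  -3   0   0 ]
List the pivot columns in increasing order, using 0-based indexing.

R2 -> -1·R2
R3 -> R3 − 3·R2
R4 -> R4 − R2
R4 -> R4 − R3
R2 -> R2 + R4
R2 -> R2 + R3
Pivot columns are the columns containing a leading 1.

0, 1, 3, 4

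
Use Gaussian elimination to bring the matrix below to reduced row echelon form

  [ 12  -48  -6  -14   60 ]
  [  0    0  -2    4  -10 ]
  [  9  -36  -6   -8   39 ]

Multiply R1 by 1/12.
Subtract 9 times R1 from R3.
Multiply R2 by -1/2.
Add 3/2 times R2 to R3.
Multiply R3 by -2.
Add 2 times R3 to R2.
Add 7/6 times R3 to R1.
Add 1/2 times R2 to R1.

[[1, -4, 0, 0, 1], [0, 0, 1, 0, -1], [0, 0, 0, 1, -3]]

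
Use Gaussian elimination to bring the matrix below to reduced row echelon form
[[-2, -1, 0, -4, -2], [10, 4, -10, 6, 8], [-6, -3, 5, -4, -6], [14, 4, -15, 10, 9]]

Multiply R1 by -1/2.
  [  1  1/2    0   2   1 ]
  [ 10    4  -10   6   8 ]
  [ -6   -3    5  -4  -6 ]
  [ 14    4  -15  10   9 ]
Subtract 10 times R1 from R2.
  [  1  1/2    0    2   1 ]
  [  0   -1  -10  -14  -2 ]
  [ -6   -3    5   -4  -6 ]
  [ 14    4  -15   10   9 ]
Add 6 times R1 to R3.
  [  1  1/2    0    2   1 ]
  [  0   -1  -10  -14  -2 ]
  [  0    0    5    8   0 ]
  [ 14    4  -15   10   9 ]
Subtract 14 times R1 from R4.
  [ 1  1/2    0    2   1 ]
  [ 0   -1  -10  -14  -2 ]
  [ 0    0    5    8   0 ]
  [ 0   -3  -15  -18  -5 ]
Multiply R2 by -1.
  [ 1  1/2    0    2   1 ]
  [ 0    1   10   14   2 ]
  [ 0    0    5    8   0 ]
  [ 0   -3  -15  -18  -5 ]
Add 3 times R2 to R4.
  [ 1  1/2   0   2  1 ]
  [ 0    1  10  14  2 ]
  [ 0    0   5   8  0 ]
  [ 0    0  15  24  1 ]
Multiply R3 by 1/5.
  [ 1  1/2   0    2  1 ]
  [ 0    1  10   14  2 ]
  [ 0    0   1  8/5  0 ]
  [ 0    0  15   24  1 ]
Subtract 15 times R3 from R4.
  [ 1  1/2   0    2  1 ]
  [ 0    1  10   14  2 ]
  [ 0    0   1  8/5  0 ]
  [ 0    0   0    0  1 ]
Subtract 2 times R4 from R2.
  [ 1  1/2   0    2  1 ]
  [ 0    1  10   14  0 ]
  [ 0    0   1  8/5  0 ]
  [ 0    0   0    0  1 ]
Subtract R4 from R1.
  [ 1  1/2   0    2  0 ]
  [ 0    1  10   14  0 ]
  [ 0    0   1  8/5  0 ]
  [ 0    0   0    0  1 ]
Subtract 10 times R3 from R2.
  [ 1  1/2  0    2  0 ]
  [ 0    1  0   -2  0 ]
  [ 0    0  1  8/5  0 ]
  [ 0    0  0    0  1 ]
Subtract 1/2 times R2 from R1.
  [ 1  0  0    3  0 ]
  [ 0  1  0   -2  0 ]
  [ 0  0  1  8/5  0 ]
  [ 0  0  0    0  1 ]

[[1, 0, 0, 3, 0], [0, 1, 0, -2, 0], [0, 0, 1, 8/5, 0], [0, 0, 0, 0, 1]]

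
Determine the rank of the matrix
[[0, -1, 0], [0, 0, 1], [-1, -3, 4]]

ρ1 <-> ρ3
ρ1 ← -1·ρ1
ρ2 <-> ρ3
ρ2 ← -1·ρ2
ρ1 ← ρ1 + 4·ρ3
ρ1 ← ρ1 − 3·ρ2
The reduced form has 3 nonzero rows.

rank = 3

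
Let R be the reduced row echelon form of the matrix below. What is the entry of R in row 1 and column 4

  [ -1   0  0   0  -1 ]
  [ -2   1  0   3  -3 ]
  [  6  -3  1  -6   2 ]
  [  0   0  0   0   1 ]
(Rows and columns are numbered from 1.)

0

Multiply R1 by -1.
Add 2 times R1 to R2.
Subtract 6 times R1 from R3.
Add 3 times R2 to R3.
Add 7 times R4 to R3.
Add R4 to R2.
Subtract R4 from R1.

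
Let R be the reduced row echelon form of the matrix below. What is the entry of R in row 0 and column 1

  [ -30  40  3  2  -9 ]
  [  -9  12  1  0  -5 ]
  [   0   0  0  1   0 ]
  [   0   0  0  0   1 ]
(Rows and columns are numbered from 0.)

-4/3

ρ1 → -1/30·ρ1
  [  1  -4/3  -1/10  -1/15  3/10 ]
  [ -9    12      1      0    -5 ]
  [  0     0      0      1     0 ]
  [  0     0      0      0     1 ]
ρ2 → ρ2 + 9·ρ1
  [ 1  -4/3  -1/10  -1/15    3/10 ]
  [ 0     0   1/10   -3/5  -23/10 ]
  [ 0     0      0      1       0 ]
  [ 0     0      0      0       1 ]
ρ2 → 10·ρ2
  [ 1  -4/3  -1/10  -1/15  3/10 ]
  [ 0     0      1     -6   -23 ]
  [ 0     0      0      1     0 ]
  [ 0     0      0      0     1 ]
ρ2 → ρ2 + 23·ρ4
  [ 1  -4/3  -1/10  -1/15  3/10 ]
  [ 0     0      1     -6     0 ]
  [ 0     0      0      1     0 ]
  [ 0     0      0      0     1 ]
ρ1 → ρ1 − 3/10·ρ4
  [ 1  -4/3  -1/10  -1/15  0 ]
  [ 0     0      1     -6  0 ]
  [ 0     0      0      1  0 ]
  [ 0     0      0      0  1 ]
ρ2 → ρ2 + 6·ρ3
  [ 1  -4/3  -1/10  -1/15  0 ]
  [ 0     0      1      0  0 ]
  [ 0     0      0      1  0 ]
  [ 0     0      0      0  1 ]
ρ1 → ρ1 + 1/15·ρ3
  [ 1  -4/3  -1/10  0  0 ]
  [ 0     0      1  0  0 ]
  [ 0     0      0  1  0 ]
  [ 0     0      0  0  1 ]
ρ1 → ρ1 + 1/10·ρ2
  [ 1  -4/3  0  0  0 ]
  [ 0     0  1  0  0 ]
  [ 0     0  0  1  0 ]
  [ 0     0  0  0  1 ]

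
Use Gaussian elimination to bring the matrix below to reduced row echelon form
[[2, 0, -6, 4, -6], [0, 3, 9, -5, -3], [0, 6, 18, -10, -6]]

ρ1 ← 1/2·ρ1
  [ 1  0  -3    2  -3 ]
  [ 0  3   9   -5  -3 ]
  [ 0  6  18  -10  -6 ]
ρ2 ← 1/3·ρ2
  [ 1  0  -3     2  -3 ]
  [ 0  1   3  -5/3  -1 ]
  [ 0  6  18   -10  -6 ]
ρ3 ← ρ3 − 6·ρ2
  [ 1  0  -3     2  -3 ]
  [ 0  1   3  -5/3  -1 ]
  [ 0  0   0     0   0 ]

[[1, 0, -3, 2, -3], [0, 1, 3, -5/3, -1], [0, 0, 0, 0, 0]]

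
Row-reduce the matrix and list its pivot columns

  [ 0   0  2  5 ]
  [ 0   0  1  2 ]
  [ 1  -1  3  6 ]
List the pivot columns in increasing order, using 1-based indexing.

1, 3, 4

ρ1 <=> ρ3
  [ 1  -1  3  6 ]
  [ 0   0  1  2 ]
  [ 0   0  2  5 ]
ρ3 → ρ3 − 2·ρ2
  [ 1  -1  3  6 ]
  [ 0   0  1  2 ]
  [ 0   0  0  1 ]
ρ2 → ρ2 − 2·ρ3
  [ 1  -1  3  6 ]
  [ 0   0  1  0 ]
  [ 0   0  0  1 ]
ρ1 → ρ1 − 6·ρ3
  [ 1  -1  3  0 ]
  [ 0   0  1  0 ]
  [ 0   0  0  1 ]
ρ1 → ρ1 − 3·ρ2
  [ 1  -1  0  0 ]
  [ 0   0  1  0 ]
  [ 0   0  0  1 ]
Pivot columns are the columns containing a leading 1.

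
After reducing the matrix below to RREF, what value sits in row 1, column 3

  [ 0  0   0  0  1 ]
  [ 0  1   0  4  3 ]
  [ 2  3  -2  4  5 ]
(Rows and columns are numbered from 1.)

-1

R1 <=> R3
R1 -> 1/2·R1
R2 -> R2 − 3·R3
R1 -> R1 − 5/2·R3
R1 -> R1 − 3/2·R2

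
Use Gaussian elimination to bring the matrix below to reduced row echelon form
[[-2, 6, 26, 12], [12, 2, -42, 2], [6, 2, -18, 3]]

R1 -> -1/2·R1
  [  1  -3  -13  -6 ]
  [ 12   2  -42   2 ]
  [  6   2  -18   3 ]
R2 -> R2 − 12·R1
  [ 1  -3  -13  -6 ]
  [ 0  38  114  74 ]
  [ 6   2  -18   3 ]
R3 -> R3 − 6·R1
  [ 1  -3  -13  -6 ]
  [ 0  38  114  74 ]
  [ 0  20   60  39 ]
R2 -> 1/38·R2
  [ 1  -3  -13     -6 ]
  [ 0   1    3  37/19 ]
  [ 0  20   60     39 ]
R3 -> R3 − 20·R2
  [ 1  -3  -13     -6 ]
  [ 0   1    3  37/19 ]
  [ 0   0    0   1/19 ]
R3 -> 19·R3
  [ 1  -3  -13     -6 ]
  [ 0   1    3  37/19 ]
  [ 0   0    0      1 ]
R2 -> R2 − 37/19·R3
  [ 1  -3  -13  -6 ]
  [ 0   1    3   0 ]
  [ 0   0    0   1 ]
R1 -> R1 + 6·R3
  [ 1  -3  -13  0 ]
  [ 0   1    3  0 ]
  [ 0   0    0  1 ]
R1 -> R1 + 3·R2
  [ 1  0  -4  0 ]
  [ 0  1   3  0 ]
  [ 0  0   0  1 ]

[[1, 0, -4, 0], [0, 1, 3, 0], [0, 0, 0, 1]]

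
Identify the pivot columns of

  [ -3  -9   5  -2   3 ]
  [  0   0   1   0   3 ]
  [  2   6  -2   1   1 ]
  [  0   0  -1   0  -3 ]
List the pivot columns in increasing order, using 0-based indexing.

0, 2, 3

Multiply r1 by -1/3.
  [ 1  3  -5/3  2/3  -1 ]
  [ 0  0     1    0   3 ]
  [ 2  6    -2    1   1 ]
  [ 0  0    -1    0  -3 ]
Subtract 2 times r1 from r3.
  [ 1  3  -5/3   2/3  -1 ]
  [ 0  0     1     0   3 ]
  [ 0  0   4/3  -1/3   3 ]
  [ 0  0    -1     0  -3 ]
Subtract 4/3 times r2 from r3.
  [ 1  3  -5/3   2/3  -1 ]
  [ 0  0     1     0   3 ]
  [ 0  0     0  -1/3  -1 ]
  [ 0  0    -1     0  -3 ]
Add r2 to r4.
  [ 1  3  -5/3   2/3  -1 ]
  [ 0  0     1     0   3 ]
  [ 0  0     0  -1/3  -1 ]
  [ 0  0     0     0   0 ]
Multiply r3 by -3.
  [ 1  3  -5/3  2/3  -1 ]
  [ 0  0     1    0   3 ]
  [ 0  0     0    1   3 ]
  [ 0  0     0    0   0 ]
Subtract 2/3 times r3 from r1.
  [ 1  3  -5/3  0  -3 ]
  [ 0  0     1  0   3 ]
  [ 0  0     0  1   3 ]
  [ 0  0     0  0   0 ]
Add 5/3 times r2 to r1.
  [ 1  3  0  0  2 ]
  [ 0  0  1  0  3 ]
  [ 0  0  0  1  3 ]
  [ 0  0  0  0  0 ]
Pivot columns are the columns containing a leading 1.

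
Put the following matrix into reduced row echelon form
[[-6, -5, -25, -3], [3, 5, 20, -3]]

[[1, 0, 5/3, 2], [0, 1, 3, -9/5]]

R1 := -1/6·R1
R2 := R2 − 3·R1
R2 := 2/5·R2
R1 := R1 − 5/6·R2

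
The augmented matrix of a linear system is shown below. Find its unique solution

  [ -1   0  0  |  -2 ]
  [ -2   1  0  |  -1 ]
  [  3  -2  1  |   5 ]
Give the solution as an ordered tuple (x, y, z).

Multiply R1 by -1.
Add 2 times R1 to R2.
Subtract 3 times R1 from R3.
Add 2 times R2 to R3.
Reading off the last column: x = 2, y = 3, z = 5.

(2, 3, 5)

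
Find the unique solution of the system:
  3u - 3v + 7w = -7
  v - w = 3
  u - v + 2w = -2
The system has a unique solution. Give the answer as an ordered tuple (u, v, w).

(2, 2, -1)

Form the augmented matrix and row-reduce:
  [ 3  -3   7  |  -7 ]
  [ 0   1  -1  |   3 ]
  [ 1  -1   2  |  -2 ]
R1 ← 1/3·R1
  [ 1  -1  7/3  |  -7/3 ]
  [ 0   1   -1  |     3 ]
  [ 1  -1    2  |    -2 ]
R3 ← R3 − R1
  [ 1  -1   7/3  |  -7/3 ]
  [ 0   1    -1  |     3 ]
  [ 0   0  -1/3  |   1/3 ]
R3 ← -3·R3
  [ 1  -1  7/3  |  -7/3 ]
  [ 0   1   -1  |     3 ]
  [ 0   0    1  |    -1 ]
R2 ← R2 + R3
  [ 1  -1  7/3  |  -7/3 ]
  [ 0   1    0  |     2 ]
  [ 0   0    1  |    -1 ]
R1 ← R1 − 7/3·R3
  [ 1  -1  0  |   0 ]
  [ 0   1  0  |   2 ]
  [ 0   0  1  |  -1 ]
R1 ← R1 + R2
  [ 1  0  0  |   2 ]
  [ 0  1  0  |   2 ]
  [ 0  0  1  |  -1 ]
Reading off the last column: u = 2, v = 2, w = -1.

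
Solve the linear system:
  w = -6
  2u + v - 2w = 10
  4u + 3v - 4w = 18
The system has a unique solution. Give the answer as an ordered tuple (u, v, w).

Form the augmented matrix and row-reduce:
  [ 0  0   1  |  -6 ]
  [ 2  1  -2  |  10 ]
  [ 4  3  -4  |  18 ]
ρ1 ↔ ρ2
  [ 2  1  -2  |  10 ]
  [ 0  0   1  |  -6 ]
  [ 4  3  -4  |  18 ]
ρ1 → 1/2·ρ1
  [ 1  1/2  -1  |   5 ]
  [ 0    0   1  |  -6 ]
  [ 4    3  -4  |  18 ]
ρ3 → ρ3 − 4·ρ1
  [ 1  1/2  -1  |   5 ]
  [ 0    0   1  |  -6 ]
  [ 0    1   0  |  -2 ]
ρ2 ↔ ρ3
  [ 1  1/2  -1  |   5 ]
  [ 0    1   0  |  -2 ]
  [ 0    0   1  |  -6 ]
ρ1 → ρ1 + ρ3
  [ 1  1/2  0  |  -1 ]
  [ 0    1  0  |  -2 ]
  [ 0    0  1  |  -6 ]
ρ1 → ρ1 − 1/2·ρ2
  [ 1  0  0  |   0 ]
  [ 0  1  0  |  -2 ]
  [ 0  0  1  |  -6 ]
Reading off the last column: u = 0, v = -2, w = -6.

(0, -2, -6)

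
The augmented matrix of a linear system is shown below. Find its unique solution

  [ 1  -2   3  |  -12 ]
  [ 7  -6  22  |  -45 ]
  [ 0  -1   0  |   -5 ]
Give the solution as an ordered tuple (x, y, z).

(1, 5, -1)

ρ2 -> ρ2 − 7·ρ1
  [ 1  -2  3  |  -12 ]
  [ 0   8  1  |   39 ]
  [ 0  -1  0  |   -5 ]
ρ2 -> 1/8·ρ2
  [ 1  -2    3  |   -12 ]
  [ 0   1  1/8  |  39/8 ]
  [ 0  -1    0  |    -5 ]
ρ3 -> ρ3 + ρ2
  [ 1  -2    3  |   -12 ]
  [ 0   1  1/8  |  39/8 ]
  [ 0   0  1/8  |  -1/8 ]
ρ3 -> 8·ρ3
  [ 1  -2    3  |   -12 ]
  [ 0   1  1/8  |  39/8 ]
  [ 0   0    1  |    -1 ]
ρ2 -> ρ2 − 1/8·ρ3
  [ 1  -2  3  |  -12 ]
  [ 0   1  0  |    5 ]
  [ 0   0  1  |   -1 ]
ρ1 -> ρ1 − 3·ρ3
  [ 1  -2  0  |  -9 ]
  [ 0   1  0  |   5 ]
  [ 0   0  1  |  -1 ]
ρ1 -> ρ1 + 2·ρ2
  [ 1  0  0  |   1 ]
  [ 0  1  0  |   5 ]
  [ 0  0  1  |  -1 ]
Reading off the last column: x = 1, y = 5, z = -1.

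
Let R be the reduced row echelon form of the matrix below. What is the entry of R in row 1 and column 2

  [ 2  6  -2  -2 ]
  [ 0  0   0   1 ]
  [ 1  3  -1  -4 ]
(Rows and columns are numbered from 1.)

3

Multiply R1 by 1/2.
  [ 1  3  -1  -1 ]
  [ 0  0   0   1 ]
  [ 1  3  -1  -4 ]
Subtract R1 from R3.
  [ 1  3  -1  -1 ]
  [ 0  0   0   1 ]
  [ 0  0   0  -3 ]
Add 3 times R2 to R3.
  [ 1  3  -1  -1 ]
  [ 0  0   0   1 ]
  [ 0  0   0   0 ]
Add R2 to R1.
  [ 1  3  -1  0 ]
  [ 0  0   0  1 ]
  [ 0  0   0  0 ]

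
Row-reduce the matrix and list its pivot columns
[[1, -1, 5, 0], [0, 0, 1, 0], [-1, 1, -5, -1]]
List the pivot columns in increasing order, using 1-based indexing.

R3 := R3 + R1
  [ 1  -1  5   0 ]
  [ 0   0  1   0 ]
  [ 0   0  0  -1 ]
R3 := -1·R3
  [ 1  -1  5  0 ]
  [ 0   0  1  0 ]
  [ 0   0  0  1 ]
R1 := R1 − 5·R2
  [ 1  -1  0  0 ]
  [ 0   0  1  0 ]
  [ 0   0  0  1 ]
Pivot columns are the columns containing a leading 1.

1, 3, 4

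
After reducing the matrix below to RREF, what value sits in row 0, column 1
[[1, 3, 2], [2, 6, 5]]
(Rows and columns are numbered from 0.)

3

r2 ← r2 − 2·r1
r1 ← r1 − 2·r2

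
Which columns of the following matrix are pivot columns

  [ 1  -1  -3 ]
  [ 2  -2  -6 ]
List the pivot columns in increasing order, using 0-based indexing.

ρ2 -> ρ2 − 2·ρ1
  [ 1  -1  -3 ]
  [ 0   0   0 ]
Pivot columns are the columns containing a leading 1.

0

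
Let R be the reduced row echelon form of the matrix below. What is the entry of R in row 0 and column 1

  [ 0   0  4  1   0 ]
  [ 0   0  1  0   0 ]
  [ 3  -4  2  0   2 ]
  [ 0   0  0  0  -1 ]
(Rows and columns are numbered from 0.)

Swap R1 and R3.
  [ 3  -4  2  0   2 ]
  [ 0   0  1  0   0 ]
  [ 0   0  4  1   0 ]
  [ 0   0  0  0  -1 ]
Multiply R1 by 1/3.
  [ 1  -4/3  2/3  0  2/3 ]
  [ 0     0    1  0    0 ]
  [ 0     0    4  1    0 ]
  [ 0     0    0  0   -1 ]
Subtract 4 times R2 from R3.
  [ 1  -4/3  2/3  0  2/3 ]
  [ 0     0    1  0    0 ]
  [ 0     0    0  1    0 ]
  [ 0     0    0  0   -1 ]
Multiply R4 by -1.
  [ 1  -4/3  2/3  0  2/3 ]
  [ 0     0    1  0    0 ]
  [ 0     0    0  1    0 ]
  [ 0     0    0  0    1 ]
Subtract 2/3 times R4 from R1.
  [ 1  -4/3  2/3  0  0 ]
  [ 0     0    1  0  0 ]
  [ 0     0    0  1  0 ]
  [ 0     0    0  0  1 ]
Subtract 2/3 times R2 from R1.
  [ 1  -4/3  0  0  0 ]
  [ 0     0  1  0  0 ]
  [ 0     0  0  1  0 ]
  [ 0     0  0  0  1 ]

-4/3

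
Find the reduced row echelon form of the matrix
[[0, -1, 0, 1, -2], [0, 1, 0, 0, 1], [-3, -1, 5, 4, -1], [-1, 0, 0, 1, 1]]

R1 <-> R3
  [ -3  -1  5  4  -1 ]
  [  0   1  0  0   1 ]
  [  0  -1  0  1  -2 ]
  [ -1   0  0  1   1 ]
R1 -> -1/3·R1
  [  1  1/3  -5/3  -4/3  1/3 ]
  [  0    1     0     0    1 ]
  [  0   -1     0     1   -2 ]
  [ -1    0     0     1    1 ]
R4 -> R4 + R1
  [ 1  1/3  -5/3  -4/3  1/3 ]
  [ 0    1     0     0    1 ]
  [ 0   -1     0     1   -2 ]
  [ 0  1/3  -5/3  -1/3  4/3 ]
R3 -> R3 + R2
  [ 1  1/3  -5/3  -4/3  1/3 ]
  [ 0    1     0     0    1 ]
  [ 0    0     0     1   -1 ]
  [ 0  1/3  -5/3  -1/3  4/3 ]
R4 -> R4 − 1/3·R2
  [ 1  1/3  -5/3  -4/3  1/3 ]
  [ 0    1     0     0    1 ]
  [ 0    0     0     1   -1 ]
  [ 0    0  -5/3  -1/3    1 ]
R3 <-> R4
  [ 1  1/3  -5/3  -4/3  1/3 ]
  [ 0    1     0     0    1 ]
  [ 0    0  -5/3  -1/3    1 ]
  [ 0    0     0     1   -1 ]
R3 -> -3/5·R3
  [ 1  1/3  -5/3  -4/3   1/3 ]
  [ 0    1     0     0     1 ]
  [ 0    0     1   1/5  -3/5 ]
  [ 0    0     0     1    -1 ]
R3 -> R3 − 1/5·R4
  [ 1  1/3  -5/3  -4/3   1/3 ]
  [ 0    1     0     0     1 ]
  [ 0    0     1     0  -2/5 ]
  [ 0    0     0     1    -1 ]
R1 -> R1 + 4/3·R4
  [ 1  1/3  -5/3  0    -1 ]
  [ 0    1     0  0     1 ]
  [ 0    0     1  0  -2/5 ]
  [ 0    0     0  1    -1 ]
R1 -> R1 + 5/3·R3
  [ 1  1/3  0  0  -5/3 ]
  [ 0    1  0  0     1 ]
  [ 0    0  1  0  -2/5 ]
  [ 0    0  0  1    -1 ]
R1 -> R1 − 1/3·R2
  [ 1  0  0  0    -2 ]
  [ 0  1  0  0     1 ]
  [ 0  0  1  0  -2/5 ]
  [ 0  0  0  1    -1 ]

[[1, 0, 0, 0, -2], [0, 1, 0, 0, 1], [0, 0, 1, 0, -2/5], [0, 0, 0, 1, -1]]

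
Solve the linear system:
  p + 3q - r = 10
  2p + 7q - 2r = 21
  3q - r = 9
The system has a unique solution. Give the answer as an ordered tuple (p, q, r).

Form the augmented matrix and row-reduce:
  [ 1  3  -1  |  10 ]
  [ 2  7  -2  |  21 ]
  [ 0  3  -1  |   9 ]
R2 ← R2 − 2·R1
  [ 1  3  -1  |  10 ]
  [ 0  1   0  |   1 ]
  [ 0  3  -1  |   9 ]
R3 ← R3 − 3·R2
  [ 1  3  -1  |  10 ]
  [ 0  1   0  |   1 ]
  [ 0  0  -1  |   6 ]
R3 ← -1·R3
  [ 1  3  -1  |  10 ]
  [ 0  1   0  |   1 ]
  [ 0  0   1  |  -6 ]
R1 ← R1 + R3
  [ 1  3  0  |   4 ]
  [ 0  1  0  |   1 ]
  [ 0  0  1  |  -6 ]
R1 ← R1 − 3·R2
  [ 1  0  0  |   1 ]
  [ 0  1  0  |   1 ]
  [ 0  0  1  |  -6 ]
Reading off the last column: p = 1, q = 1, r = -6.

(1, 1, -6)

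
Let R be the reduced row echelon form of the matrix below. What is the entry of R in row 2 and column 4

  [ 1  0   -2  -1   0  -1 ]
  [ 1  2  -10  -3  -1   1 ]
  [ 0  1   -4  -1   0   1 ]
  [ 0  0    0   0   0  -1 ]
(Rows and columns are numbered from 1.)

-1

r2 ← r2 − r1
  [ 1  0  -2  -1   0  -1 ]
  [ 0  2  -8  -2  -1   2 ]
  [ 0  1  -4  -1   0   1 ]
  [ 0  0   0   0   0  -1 ]
r2 ← 1/2·r2
  [ 1  0  -2  -1     0  -1 ]
  [ 0  1  -4  -1  -1/2   1 ]
  [ 0  1  -4  -1     0   1 ]
  [ 0  0   0   0     0  -1 ]
r3 ← r3 − r2
  [ 1  0  -2  -1     0  -1 ]
  [ 0  1  -4  -1  -1/2   1 ]
  [ 0  0   0   0   1/2   0 ]
  [ 0  0   0   0     0  -1 ]
r3 ← 2·r3
  [ 1  0  -2  -1     0  -1 ]
  [ 0  1  -4  -1  -1/2   1 ]
  [ 0  0   0   0     1   0 ]
  [ 0  0   0   0     0  -1 ]
r4 ← -1·r4
  [ 1  0  -2  -1     0  -1 ]
  [ 0  1  -4  -1  -1/2   1 ]
  [ 0  0   0   0     1   0 ]
  [ 0  0   0   0     0   1 ]
r2 ← r2 − r4
  [ 1  0  -2  -1     0  -1 ]
  [ 0  1  -4  -1  -1/2   0 ]
  [ 0  0   0   0     1   0 ]
  [ 0  0   0   0     0   1 ]
r1 ← r1 + r4
  [ 1  0  -2  -1     0  0 ]
  [ 0  1  -4  -1  -1/2  0 ]
  [ 0  0   0   0     1  0 ]
  [ 0  0   0   0     0  1 ]
r2 ← r2 + 1/2·r3
  [ 1  0  -2  -1  0  0 ]
  [ 0  1  -4  -1  0  0 ]
  [ 0  0   0   0  1  0 ]
  [ 0  0   0   0  0  1 ]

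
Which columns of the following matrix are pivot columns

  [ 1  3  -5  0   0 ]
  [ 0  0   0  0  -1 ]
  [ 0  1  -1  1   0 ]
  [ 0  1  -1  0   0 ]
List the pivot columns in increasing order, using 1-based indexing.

ρ2 ↔ ρ3
  [ 1  3  -5  0   0 ]
  [ 0  1  -1  1   0 ]
  [ 0  0   0  0  -1 ]
  [ 0  1  -1  0   0 ]
ρ4 := ρ4 − ρ2
  [ 1  3  -5   0   0 ]
  [ 0  1  -1   1   0 ]
  [ 0  0   0   0  -1 ]
  [ 0  0   0  -1   0 ]
ρ3 ↔ ρ4
  [ 1  3  -5   0   0 ]
  [ 0  1  -1   1   0 ]
  [ 0  0   0  -1   0 ]
  [ 0  0   0   0  -1 ]
ρ3 := -1·ρ3
  [ 1  3  -5  0   0 ]
  [ 0  1  -1  1   0 ]
  [ 0  0   0  1   0 ]
  [ 0  0   0  0  -1 ]
ρ4 := -1·ρ4
  [ 1  3  -5  0  0 ]
  [ 0  1  -1  1  0 ]
  [ 0  0   0  1  0 ]
  [ 0  0   0  0  1 ]
ρ2 := ρ2 − ρ3
  [ 1  3  -5  0  0 ]
  [ 0  1  -1  0  0 ]
  [ 0  0   0  1  0 ]
  [ 0  0   0  0  1 ]
ρ1 := ρ1 − 3·ρ2
  [ 1  0  -2  0  0 ]
  [ 0  1  -1  0  0 ]
  [ 0  0   0  1  0 ]
  [ 0  0   0  0  1 ]
Pivot columns are the columns containing a leading 1.

1, 2, 4, 5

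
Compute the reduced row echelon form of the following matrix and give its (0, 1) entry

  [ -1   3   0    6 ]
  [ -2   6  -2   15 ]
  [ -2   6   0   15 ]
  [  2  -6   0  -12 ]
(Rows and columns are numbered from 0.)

r1 → -1·r1
  [  1  -3   0   -6 ]
  [ -2   6  -2   15 ]
  [ -2   6   0   15 ]
  [  2  -6   0  -12 ]
r2 → r2 + 2·r1
  [  1  -3   0   -6 ]
  [  0   0  -2    3 ]
  [ -2   6   0   15 ]
  [  2  -6   0  -12 ]
r3 → r3 + 2·r1
  [ 1  -3   0   -6 ]
  [ 0   0  -2    3 ]
  [ 0   0   0    3 ]
  [ 2  -6   0  -12 ]
r4 → r4 − 2·r1
  [ 1  -3   0  -6 ]
  [ 0   0  -2   3 ]
  [ 0   0   0   3 ]
  [ 0   0   0   0 ]
r2 → -1/2·r2
  [ 1  -3  0    -6 ]
  [ 0   0  1  -3/2 ]
  [ 0   0  0     3 ]
  [ 0   0  0     0 ]
r3 → 1/3·r3
  [ 1  -3  0    -6 ]
  [ 0   0  1  -3/2 ]
  [ 0   0  0     1 ]
  [ 0   0  0     0 ]
r2 → r2 + 3/2·r3
  [ 1  -3  0  -6 ]
  [ 0   0  1   0 ]
  [ 0   0  0   1 ]
  [ 0   0  0   0 ]
r1 → r1 + 6·r3
  [ 1  -3  0  0 ]
  [ 0   0  1  0 ]
  [ 0   0  0  1 ]
  [ 0   0  0  0 ]

-3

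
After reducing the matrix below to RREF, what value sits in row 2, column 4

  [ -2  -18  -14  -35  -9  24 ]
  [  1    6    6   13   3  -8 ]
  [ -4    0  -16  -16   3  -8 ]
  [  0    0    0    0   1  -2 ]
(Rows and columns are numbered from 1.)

3/2

Multiply ρ1 by -1/2.
  [  1  9    7  35/2  9/2  -12 ]
  [  1  6    6    13    3   -8 ]
  [ -4  0  -16   -16    3   -8 ]
  [  0  0    0     0    1   -2 ]
Subtract ρ1 from ρ2.
  [  1   9    7  35/2   9/2  -12 ]
  [  0  -3   -1  -9/2  -3/2    4 ]
  [ -4   0  -16   -16     3   -8 ]
  [  0   0    0     0     1   -2 ]
Add 4 times ρ1 to ρ3.
  [ 1   9   7  35/2   9/2  -12 ]
  [ 0  -3  -1  -9/2  -3/2    4 ]
  [ 0  36  12    54    21  -56 ]
  [ 0   0   0     0     1   -2 ]
Multiply ρ2 by -1/3.
  [ 1   9    7  35/2  9/2   -12 ]
  [ 0   1  1/3   3/2  1/2  -4/3 ]
  [ 0  36   12    54   21   -56 ]
  [ 0   0    0     0    1    -2 ]
Subtract 36 times ρ2 from ρ3.
  [ 1  9    7  35/2  9/2   -12 ]
  [ 0  1  1/3   3/2  1/2  -4/3 ]
  [ 0  0    0     0    3    -8 ]
  [ 0  0    0     0    1    -2 ]
Multiply ρ3 by 1/3.
  [ 1  9    7  35/2  9/2   -12 ]
  [ 0  1  1/3   3/2  1/2  -4/3 ]
  [ 0  0    0     0    1  -8/3 ]
  [ 0  0    0     0    1    -2 ]
Subtract ρ3 from ρ4.
  [ 1  9    7  35/2  9/2   -12 ]
  [ 0  1  1/3   3/2  1/2  -4/3 ]
  [ 0  0    0     0    1  -8/3 ]
  [ 0  0    0     0    0   2/3 ]
Multiply ρ4 by 3/2.
  [ 1  9    7  35/2  9/2   -12 ]
  [ 0  1  1/3   3/2  1/2  -4/3 ]
  [ 0  0    0     0    1  -8/3 ]
  [ 0  0    0     0    0     1 ]
Add 8/3 times ρ4 to ρ3.
  [ 1  9    7  35/2  9/2   -12 ]
  [ 0  1  1/3   3/2  1/2  -4/3 ]
  [ 0  0    0     0    1     0 ]
  [ 0  0    0     0    0     1 ]
Add 4/3 times ρ4 to ρ2.
  [ 1  9    7  35/2  9/2  -12 ]
  [ 0  1  1/3   3/2  1/2    0 ]
  [ 0  0    0     0    1    0 ]
  [ 0  0    0     0    0    1 ]
Add 12 times ρ4 to ρ1.
  [ 1  9    7  35/2  9/2  0 ]
  [ 0  1  1/3   3/2  1/2  0 ]
  [ 0  0    0     0    1  0 ]
  [ 0  0    0     0    0  1 ]
Subtract 1/2 times ρ3 from ρ2.
  [ 1  9    7  35/2  9/2  0 ]
  [ 0  1  1/3   3/2    0  0 ]
  [ 0  0    0     0    1  0 ]
  [ 0  0    0     0    0  1 ]
Subtract 9/2 times ρ3 from ρ1.
  [ 1  9    7  35/2  0  0 ]
  [ 0  1  1/3   3/2  0  0 ]
  [ 0  0    0     0  1  0 ]
  [ 0  0    0     0  0  1 ]
Subtract 9 times ρ2 from ρ1.
  [ 1  0    4    4  0  0 ]
  [ 0  1  1/3  3/2  0  0 ]
  [ 0  0    0    0  1  0 ]
  [ 0  0    0    0  0  1 ]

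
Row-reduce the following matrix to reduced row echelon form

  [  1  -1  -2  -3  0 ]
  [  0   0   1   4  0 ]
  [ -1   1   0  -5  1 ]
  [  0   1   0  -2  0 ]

[[1, 0, 0, 3, 0], [0, 1, 0, -2, 0], [0, 0, 1, 4, 0], [0, 0, 0, 0, 1]]

R3 -> R3 + R1
  [ 1  -1  -2  -3  0 ]
  [ 0   0   1   4  0 ]
  [ 0   0  -2  -8  1 ]
  [ 0   1   0  -2  0 ]
R2 <-> R4
  [ 1  -1  -2  -3  0 ]
  [ 0   1   0  -2  0 ]
  [ 0   0  -2  -8  1 ]
  [ 0   0   1   4  0 ]
R3 -> -1/2·R3
  [ 1  -1  -2  -3     0 ]
  [ 0   1   0  -2     0 ]
  [ 0   0   1   4  -1/2 ]
  [ 0   0   1   4     0 ]
R4 -> R4 − R3
  [ 1  -1  -2  -3     0 ]
  [ 0   1   0  -2     0 ]
  [ 0   0   1   4  -1/2 ]
  [ 0   0   0   0   1/2 ]
R4 -> 2·R4
  [ 1  -1  -2  -3     0 ]
  [ 0   1   0  -2     0 ]
  [ 0   0   1   4  -1/2 ]
  [ 0   0   0   0     1 ]
R3 -> R3 + 1/2·R4
  [ 1  -1  -2  -3  0 ]
  [ 0   1   0  -2  0 ]
  [ 0   0   1   4  0 ]
  [ 0   0   0   0  1 ]
R1 -> R1 + 2·R3
  [ 1  -1  0   5  0 ]
  [ 0   1  0  -2  0 ]
  [ 0   0  1   4  0 ]
  [ 0   0  0   0  1 ]
R1 -> R1 + R2
  [ 1  0  0   3  0 ]
  [ 0  1  0  -2  0 ]
  [ 0  0  1   4  0 ]
  [ 0  0  0   0  1 ]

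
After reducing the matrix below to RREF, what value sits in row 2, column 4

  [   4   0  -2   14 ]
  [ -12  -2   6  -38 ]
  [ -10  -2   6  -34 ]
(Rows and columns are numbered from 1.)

ρ1 -> 1/4·ρ1
  [   1   0  -1/2  7/2 ]
  [ -12  -2     6  -38 ]
  [ -10  -2     6  -34 ]
ρ2 -> ρ2 + 12·ρ1
  [   1   0  -1/2  7/2 ]
  [   0  -2     0    4 ]
  [ -10  -2     6  -34 ]
ρ3 -> ρ3 + 10·ρ1
  [ 1   0  -1/2  7/2 ]
  [ 0  -2     0    4 ]
  [ 0  -2     1    1 ]
ρ2 -> -1/2·ρ2
  [ 1   0  -1/2  7/2 ]
  [ 0   1     0   -2 ]
  [ 0  -2     1    1 ]
ρ3 -> ρ3 + 2·ρ2
  [ 1  0  -1/2  7/2 ]
  [ 0  1     0   -2 ]
  [ 0  0     1   -3 ]
ρ1 -> ρ1 + 1/2·ρ3
  [ 1  0  0   2 ]
  [ 0  1  0  -2 ]
  [ 0  0  1  -3 ]

-2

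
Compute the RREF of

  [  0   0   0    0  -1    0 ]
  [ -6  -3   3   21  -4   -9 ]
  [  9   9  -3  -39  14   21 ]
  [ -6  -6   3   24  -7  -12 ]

[[1, 0, 0, -4, 0, 2], [0, 1, 0, -1, 0, 1], [0, 0, 1, -2, 0, 2], [0, 0, 0, 0, 1, 0]]

Swap r1 and r2.
  [ -6  -3   3   21  -4   -9 ]
  [  0   0   0    0  -1    0 ]
  [  9   9  -3  -39  14   21 ]
  [ -6  -6   3   24  -7  -12 ]
Multiply r1 by -1/6.
  [  1  1/2  -1/2  -7/2  2/3  3/2 ]
  [  0    0     0     0   -1    0 ]
  [  9    9    -3   -39   14   21 ]
  [ -6   -6     3    24   -7  -12 ]
Subtract 9 times r1 from r3.
  [  1  1/2  -1/2   -7/2  2/3   3/2 ]
  [  0    0     0      0   -1     0 ]
  [  0  9/2   3/2  -15/2    8  15/2 ]
  [ -6   -6     3     24   -7   -12 ]
Add 6 times r1 to r4.
  [ 1  1/2  -1/2   -7/2  2/3   3/2 ]
  [ 0    0     0      0   -1     0 ]
  [ 0  9/2   3/2  -15/2    8  15/2 ]
  [ 0   -3     0      3   -3    -3 ]
Swap r2 and r3.
  [ 1  1/2  -1/2   -7/2  2/3   3/2 ]
  [ 0  9/2   3/2  -15/2    8  15/2 ]
  [ 0    0     0      0   -1     0 ]
  [ 0   -3     0      3   -3    -3 ]
Multiply r2 by 2/9.
  [ 1  1/2  -1/2  -7/2   2/3  3/2 ]
  [ 0    1   1/3  -5/3  16/9  5/3 ]
  [ 0    0     0     0    -1    0 ]
  [ 0   -3     0     3    -3   -3 ]
Add 3 times r2 to r4.
  [ 1  1/2  -1/2  -7/2   2/3  3/2 ]
  [ 0    1   1/3  -5/3  16/9  5/3 ]
  [ 0    0     0     0    -1    0 ]
  [ 0    0     1    -2   7/3    2 ]
Swap r3 and r4.
  [ 1  1/2  -1/2  -7/2   2/3  3/2 ]
  [ 0    1   1/3  -5/3  16/9  5/3 ]
  [ 0    0     1    -2   7/3    2 ]
  [ 0    0     0     0    -1    0 ]
Multiply r4 by -1.
  [ 1  1/2  -1/2  -7/2   2/3  3/2 ]
  [ 0    1   1/3  -5/3  16/9  5/3 ]
  [ 0    0     1    -2   7/3    2 ]
  [ 0    0     0     0     1    0 ]
Subtract 7/3 times r4 from r3.
  [ 1  1/2  -1/2  -7/2   2/3  3/2 ]
  [ 0    1   1/3  -5/3  16/9  5/3 ]
  [ 0    0     1    -2     0    2 ]
  [ 0    0     0     0     1    0 ]
Subtract 16/9 times r4 from r2.
  [ 1  1/2  -1/2  -7/2  2/3  3/2 ]
  [ 0    1   1/3  -5/3    0  5/3 ]
  [ 0    0     1    -2    0    2 ]
  [ 0    0     0     0    1    0 ]
Subtract 2/3 times r4 from r1.
  [ 1  1/2  -1/2  -7/2  0  3/2 ]
  [ 0    1   1/3  -5/3  0  5/3 ]
  [ 0    0     1    -2  0    2 ]
  [ 0    0     0     0  1    0 ]
Subtract 1/3 times r3 from r2.
  [ 1  1/2  -1/2  -7/2  0  3/2 ]
  [ 0    1     0    -1  0    1 ]
  [ 0    0     1    -2  0    2 ]
  [ 0    0     0     0  1    0 ]
Add 1/2 times r3 to r1.
  [ 1  1/2  0  -9/2  0  5/2 ]
  [ 0    1  0    -1  0    1 ]
  [ 0    0  1    -2  0    2 ]
  [ 0    0  0     0  1    0 ]
Subtract 1/2 times r2 from r1.
  [ 1  0  0  -4  0  2 ]
  [ 0  1  0  -1  0  1 ]
  [ 0  0  1  -2  0  2 ]
  [ 0  0  0   0  1  0 ]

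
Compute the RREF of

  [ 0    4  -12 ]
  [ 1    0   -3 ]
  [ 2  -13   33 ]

[[1, 0, -3], [0, 1, -3], [0, 0, 0]]

r1 <=> r2
  [ 1    0   -3 ]
  [ 0    4  -12 ]
  [ 2  -13   33 ]
r3 := r3 − 2·r1
  [ 1    0   -3 ]
  [ 0    4  -12 ]
  [ 0  -13   39 ]
r2 := 1/4·r2
  [ 1    0  -3 ]
  [ 0    1  -3 ]
  [ 0  -13  39 ]
r3 := r3 + 13·r2
  [ 1  0  -3 ]
  [ 0  1  -3 ]
  [ 0  0   0 ]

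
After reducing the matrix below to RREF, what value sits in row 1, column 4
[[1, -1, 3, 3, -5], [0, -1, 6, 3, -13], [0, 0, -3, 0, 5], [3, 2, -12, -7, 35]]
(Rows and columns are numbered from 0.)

Subtract 3 times r1 from r4.
  [ 1  -1    3    3   -5 ]
  [ 0  -1    6    3  -13 ]
  [ 0   0   -3    0    5 ]
  [ 0   5  -21  -16   50 ]
Multiply r2 by -1.
  [ 1  -1    3    3  -5 ]
  [ 0   1   -6   -3  13 ]
  [ 0   0   -3    0   5 ]
  [ 0   5  -21  -16  50 ]
Subtract 5 times r2 from r4.
  [ 1  -1   3   3   -5 ]
  [ 0   1  -6  -3   13 ]
  [ 0   0  -3   0    5 ]
  [ 0   0   9  -1  -15 ]
Multiply r3 by -1/3.
  [ 1  -1   3   3    -5 ]
  [ 0   1  -6  -3    13 ]
  [ 0   0   1   0  -5/3 ]
  [ 0   0   9  -1   -15 ]
Subtract 9 times r3 from r4.
  [ 1  -1   3   3    -5 ]
  [ 0   1  -6  -3    13 ]
  [ 0   0   1   0  -5/3 ]
  [ 0   0   0  -1     0 ]
Multiply r4 by -1.
  [ 1  -1   3   3    -5 ]
  [ 0   1  -6  -3    13 ]
  [ 0   0   1   0  -5/3 ]
  [ 0   0   0   1     0 ]
Add 3 times r4 to r2.
  [ 1  -1   3  3    -5 ]
  [ 0   1  -6  0    13 ]
  [ 0   0   1  0  -5/3 ]
  [ 0   0   0  1     0 ]
Subtract 3 times r4 from r1.
  [ 1  -1   3  0    -5 ]
  [ 0   1  -6  0    13 ]
  [ 0   0   1  0  -5/3 ]
  [ 0   0   0  1     0 ]
Add 6 times r3 to r2.
  [ 1  -1  3  0    -5 ]
  [ 0   1  0  0     3 ]
  [ 0   0  1  0  -5/3 ]
  [ 0   0  0  1     0 ]
Subtract 3 times r3 from r1.
  [ 1  -1  0  0     0 ]
  [ 0   1  0  0     3 ]
  [ 0   0  1  0  -5/3 ]
  [ 0   0  0  1     0 ]
Add r2 to r1.
  [ 1  0  0  0     3 ]
  [ 0  1  0  0     3 ]
  [ 0  0  1  0  -5/3 ]
  [ 0  0  0  1     0 ]

3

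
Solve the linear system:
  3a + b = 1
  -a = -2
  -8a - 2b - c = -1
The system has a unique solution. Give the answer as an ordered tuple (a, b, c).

Form the augmented matrix and row-reduce:
  [  3   1   0  |   1 ]
  [ -1   0   0  |  -2 ]
  [ -8  -2  -1  |  -1 ]
ρ1 ← 1/3·ρ1
  [  1  1/3   0  |  1/3 ]
  [ -1    0   0  |   -2 ]
  [ -8   -2  -1  |   -1 ]
ρ2 ← ρ2 + ρ1
  [  1  1/3   0  |   1/3 ]
  [  0  1/3   0  |  -5/3 ]
  [ -8   -2  -1  |    -1 ]
ρ3 ← ρ3 + 8·ρ1
  [ 1  1/3   0  |   1/3 ]
  [ 0  1/3   0  |  -5/3 ]
  [ 0  2/3  -1  |   5/3 ]
ρ2 ← 3·ρ2
  [ 1  1/3   0  |  1/3 ]
  [ 0    1   0  |   -5 ]
  [ 0  2/3  -1  |  5/3 ]
ρ3 ← ρ3 − 2/3·ρ2
  [ 1  1/3   0  |  1/3 ]
  [ 0    1   0  |   -5 ]
  [ 0    0  -1  |    5 ]
ρ3 ← -1·ρ3
  [ 1  1/3  0  |  1/3 ]
  [ 0    1  0  |   -5 ]
  [ 0    0  1  |   -5 ]
ρ1 ← ρ1 − 1/3·ρ2
  [ 1  0  0  |   2 ]
  [ 0  1  0  |  -5 ]
  [ 0  0  1  |  -5 ]
Reading off the last column: a = 2, b = -5, c = -5.

(2, -5, -5)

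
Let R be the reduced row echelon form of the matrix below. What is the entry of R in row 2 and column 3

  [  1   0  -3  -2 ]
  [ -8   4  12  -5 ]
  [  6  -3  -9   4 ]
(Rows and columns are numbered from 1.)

R2 → R2 + 8·R1
  [ 1   0   -3   -2 ]
  [ 0   4  -12  -21 ]
  [ 6  -3   -9    4 ]
R3 → R3 − 6·R1
  [ 1   0   -3   -2 ]
  [ 0   4  -12  -21 ]
  [ 0  -3    9   16 ]
R2 → 1/4·R2
  [ 1   0  -3     -2 ]
  [ 0   1  -3  -21/4 ]
  [ 0  -3   9     16 ]
R3 → R3 + 3·R2
  [ 1  0  -3     -2 ]
  [ 0  1  -3  -21/4 ]
  [ 0  0   0    1/4 ]
R3 → 4·R3
  [ 1  0  -3     -2 ]
  [ 0  1  -3  -21/4 ]
  [ 0  0   0      1 ]
R2 → R2 + 21/4·R3
  [ 1  0  -3  -2 ]
  [ 0  1  -3   0 ]
  [ 0  0   0   1 ]
R1 → R1 + 2·R3
  [ 1  0  -3  0 ]
  [ 0  1  -3  0 ]
  [ 0  0   0  1 ]

-3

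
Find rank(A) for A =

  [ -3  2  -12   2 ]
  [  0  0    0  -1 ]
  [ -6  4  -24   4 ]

rank = 2

Multiply ρ1 by -1/3.
  [  1  -2/3    4  -2/3 ]
  [  0     0    0    -1 ]
  [ -6     4  -24     4 ]
Add 6 times ρ1 to ρ3.
  [ 1  -2/3  4  -2/3 ]
  [ 0     0  0    -1 ]
  [ 0     0  0     0 ]
Multiply ρ2 by -1.
  [ 1  -2/3  4  -2/3 ]
  [ 0     0  0     1 ]
  [ 0     0  0     0 ]
Add 2/3 times ρ2 to ρ1.
  [ 1  -2/3  4  0 ]
  [ 0     0  0  1 ]
  [ 0     0  0  0 ]
The reduced form has 2 nonzero rows.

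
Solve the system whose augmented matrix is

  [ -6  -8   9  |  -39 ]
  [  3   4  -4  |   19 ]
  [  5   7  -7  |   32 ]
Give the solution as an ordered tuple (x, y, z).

(5, 0, -1)

r1 := -1/6·r1
  [ 1  4/3  -3/2  |  13/2 ]
  [ 3    4    -4  |    19 ]
  [ 5    7    -7  |    32 ]
r2 := r2 − 3·r1
  [ 1  4/3  -3/2  |  13/2 ]
  [ 0    0   1/2  |  -1/2 ]
  [ 5    7    -7  |    32 ]
r3 := r3 − 5·r1
  [ 1  4/3  -3/2  |  13/2 ]
  [ 0    0   1/2  |  -1/2 ]
  [ 0  1/3   1/2  |  -1/2 ]
r2 <=> r3
  [ 1  4/3  -3/2  |  13/2 ]
  [ 0  1/3   1/2  |  -1/2 ]
  [ 0    0   1/2  |  -1/2 ]
r2 := 3·r2
  [ 1  4/3  -3/2  |  13/2 ]
  [ 0    1   3/2  |  -3/2 ]
  [ 0    0   1/2  |  -1/2 ]
r3 := 2·r3
  [ 1  4/3  -3/2  |  13/2 ]
  [ 0    1   3/2  |  -3/2 ]
  [ 0    0     1  |    -1 ]
r2 := r2 − 3/2·r3
  [ 1  4/3  -3/2  |  13/2 ]
  [ 0    1     0  |     0 ]
  [ 0    0     1  |    -1 ]
r1 := r1 + 3/2·r3
  [ 1  4/3  0  |   5 ]
  [ 0    1  0  |   0 ]
  [ 0    0  1  |  -1 ]
r1 := r1 − 4/3·r2
  [ 1  0  0  |   5 ]
  [ 0  1  0  |   0 ]
  [ 0  0  1  |  -1 ]
Reading off the last column: x = 5, y = 0, z = -1.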